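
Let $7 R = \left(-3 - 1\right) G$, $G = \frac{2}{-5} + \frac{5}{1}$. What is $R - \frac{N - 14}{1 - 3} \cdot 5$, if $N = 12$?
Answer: $- \frac{267}{35} \approx -7.6286$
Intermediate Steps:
$G = \frac{23}{5}$ ($G = 2 \left(- \frac{1}{5}\right) + 5 \cdot 1 = - \frac{2}{5} + 5 = \frac{23}{5} \approx 4.6$)
$R = - \frac{92}{35}$ ($R = \frac{\left(-3 - 1\right) \frac{23}{5}}{7} = \frac{\left(-4\right) \frac{23}{5}}{7} = \frac{1}{7} \left(- \frac{92}{5}\right) = - \frac{92}{35} \approx -2.6286$)
$R - \frac{N - 14}{1 - 3} \cdot 5 = - \frac{92}{35} - \frac{12 - 14}{1 - 3} \cdot 5 = - \frac{92}{35} - - \frac{2}{-2} \cdot 5 = - \frac{92}{35} - \left(-2\right) \left(- \frac{1}{2}\right) 5 = - \frac{92}{35} - 1 \cdot 5 = - \frac{92}{35} - 5 = - \frac{267}{35}$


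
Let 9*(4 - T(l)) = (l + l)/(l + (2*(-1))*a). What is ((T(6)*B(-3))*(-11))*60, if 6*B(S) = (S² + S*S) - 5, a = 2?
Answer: -14300/3 ≈ -4766.7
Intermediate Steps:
B(S) = -⅚ + S²/3 (B(S) = ((S² + S*S) - 5)/6 = ((S² + S²) - 5)/6 = (2*S² - 5)/6 = (-5 + 2*S²)/6 = -⅚ + S²/3)
T(l) = 4 - 2*l/(9*(-4 + l)) (T(l) = 4 - (l + l)/(9*(l + (2*(-1))*2)) = 4 - 2*l/(9*(l - 2*2)) = 4 - 2*l/(9*(l - 4)) = 4 - 2*l/(9*(-4 + l)))
((T(6)*B(-3))*(-11))*60 = (((2*(-72 + 17*6)/(9*(-4 + 6)))*(-⅚ + (⅓)*(-3)²))*(-11))*60 = ((((2/9)*(-72 + 102)/2)*(-⅚ + (⅓)*9))*(-11))*60 = ((((2/9)*(½)*30)*(-⅚ + 3))*(-11))*60 = (((10/3)*(13/6))*(-11))*60 = ((65/9)*(-11))*60 = -715/9*60 = -14300/3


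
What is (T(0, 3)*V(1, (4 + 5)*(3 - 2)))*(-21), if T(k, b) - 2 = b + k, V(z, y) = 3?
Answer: -315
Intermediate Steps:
T(k, b) = 2 + b + k (T(k, b) = 2 + (b + k) = 2 + b + k)
(T(0, 3)*V(1, (4 + 5)*(3 - 2)))*(-21) = ((2 + 3 + 0)*3)*(-21) = (5*3)*(-21) = 15*(-21) = -315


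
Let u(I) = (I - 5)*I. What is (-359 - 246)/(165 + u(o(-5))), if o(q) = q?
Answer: -121/43 ≈ -2.8140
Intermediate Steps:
u(I) = I*(-5 + I) (u(I) = (-5 + I)*I = I*(-5 + I))
(-359 - 246)/(165 + u(o(-5))) = (-359 - 246)/(165 - 5*(-5 - 5)) = -605/(165 - 5*(-10)) = -605/(165 + 50) = -605/215 = -605*1/215 = -121/43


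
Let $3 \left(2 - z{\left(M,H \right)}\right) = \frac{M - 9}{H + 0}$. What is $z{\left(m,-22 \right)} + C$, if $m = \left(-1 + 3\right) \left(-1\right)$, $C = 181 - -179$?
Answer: $\frac{2171}{6} \approx 361.83$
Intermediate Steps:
$C = 360$ ($C = 181 + 179 = 360$)
$m = -2$ ($m = 2 \left(-1\right) = -2$)
$z{\left(M,H \right)} = 2 - \frac{-9 + M}{3 H}$ ($z{\left(M,H \right)} = 2 - \frac{\left(M - 9\right) \frac{1}{H + 0}}{3} = 2 - \frac{\left(-9 + M\right) \frac{1}{H}}{3} = 2 - \frac{\frac{1}{H} \left(-9 + M\right)}{3} = 2 - \frac{-9 + M}{3 H}$)
$z{\left(m,-22 \right)} + C = \frac{9 - -2 + 6 \left(-22\right)}{3 \left(-22\right)} + 360 = \frac{1}{3} \left(- \frac{1}{22}\right) \left(9 + 2 - 132\right) + 360 = \frac{1}{3} \left(- \frac{1}{22}\right) \left(-121\right) + 360 = \frac{11}{6} + 360 = \frac{2171}{6}$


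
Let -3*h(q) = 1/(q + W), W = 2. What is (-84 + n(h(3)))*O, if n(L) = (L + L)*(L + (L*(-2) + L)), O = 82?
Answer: -6888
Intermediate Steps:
h(q) = -1/(3*(2 + q)) (h(q) = -1/(3*(q + 2)) = -1/(3*(2 + q)))
n(L) = 0 (n(L) = (2*L)*(L + (-2*L + L)) = (2*L)*(L - L) = (2*L)*0 = 0)
(-84 + n(h(3)))*O = (-84 + 0)*82 = -84*82 = -6888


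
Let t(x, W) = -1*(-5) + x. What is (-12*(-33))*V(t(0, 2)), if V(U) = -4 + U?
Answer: 396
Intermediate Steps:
t(x, W) = 5 + x
(-12*(-33))*V(t(0, 2)) = (-12*(-33))*(-4 + (5 + 0)) = 396*(-4 + 5) = 396*1 = 396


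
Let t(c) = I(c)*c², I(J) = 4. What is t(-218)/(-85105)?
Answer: -190096/85105 ≈ -2.2337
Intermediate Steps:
t(c) = 4*c²
t(-218)/(-85105) = (4*(-218)²)/(-85105) = (4*47524)*(-1/85105) = 190096*(-1/85105) = -190096/85105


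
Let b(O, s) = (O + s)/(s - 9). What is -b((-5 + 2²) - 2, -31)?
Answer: -17/20 ≈ -0.85000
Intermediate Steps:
b(O, s) = (O + s)/(-9 + s)
-b((-5 + 2²) - 2, -31) = -(((-5 + 2²) - 2) - 31)/(-9 - 31) = -(((-5 + 4) - 2) - 31)/(-40) = -(-1)*((-1 - 2) - 31)/40 = -(-1)*(-3 - 31)/40 = -(-1)*(-34)/40 = -1*17/20 = -17/20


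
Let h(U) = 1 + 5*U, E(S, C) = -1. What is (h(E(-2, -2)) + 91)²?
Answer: 7569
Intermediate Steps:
(h(E(-2, -2)) + 91)² = ((1 + 5*(-1)) + 91)² = ((1 - 5) + 91)² = (-4 + 91)² = 87² = 7569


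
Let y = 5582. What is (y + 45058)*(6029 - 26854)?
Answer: -1054578000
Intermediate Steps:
(y + 45058)*(6029 - 26854) = (5582 + 45058)*(6029 - 26854) = 50640*(-20825) = -1054578000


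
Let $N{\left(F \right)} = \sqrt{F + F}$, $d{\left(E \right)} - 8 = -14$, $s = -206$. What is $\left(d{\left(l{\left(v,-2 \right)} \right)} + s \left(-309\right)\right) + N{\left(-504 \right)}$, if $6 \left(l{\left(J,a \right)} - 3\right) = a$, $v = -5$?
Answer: $63648 + 12 i \sqrt{7} \approx 63648.0 + 31.749 i$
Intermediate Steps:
$l{\left(J,a \right)} = 3 + \frac{a}{6}$
$d{\left(E \right)} = -6$ ($d{\left(E \right)} = 8 - 14 = -6$)
$N{\left(F \right)} = \sqrt{2} \sqrt{F}$ ($N{\left(F \right)} = \sqrt{2 F} = \sqrt{2} \sqrt{F}$)
$\left(d{\left(l{\left(v,-2 \right)} \right)} + s \left(-309\right)\right) + N{\left(-504 \right)} = \left(-6 - -63654\right) + \sqrt{2} \sqrt{-504} = \left(-6 + 63654\right) + \sqrt{2} \cdot 6 i \sqrt{14} = 63648 + 12 i \sqrt{7}$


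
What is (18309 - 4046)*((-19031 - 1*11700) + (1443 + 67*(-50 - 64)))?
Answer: -526675538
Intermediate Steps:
(18309 - 4046)*((-19031 - 1*11700) + (1443 + 67*(-50 - 64))) = 14263*((-19031 - 11700) + (1443 + 67*(-114))) = 14263*(-30731 + (1443 - 7638)) = 14263*(-30731 - 6195) = 14263*(-36926) = -526675538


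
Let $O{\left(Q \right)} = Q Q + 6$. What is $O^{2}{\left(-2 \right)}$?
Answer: $100$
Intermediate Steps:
$O{\left(Q \right)} = 6 + Q^{2}$ ($O{\left(Q \right)} = Q^{2} + 6 = 6 + Q^{2}$)
$O^{2}{\left(-2 \right)} = \left(6 + \left(-2\right)^{2}\right)^{2} = \left(6 + 4\right)^{2} = 10^{2} = 100$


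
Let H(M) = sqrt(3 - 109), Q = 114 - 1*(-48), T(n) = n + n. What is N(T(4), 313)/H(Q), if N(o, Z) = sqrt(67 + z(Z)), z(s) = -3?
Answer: -4*I*sqrt(106)/53 ≈ -0.77703*I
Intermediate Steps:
T(n) = 2*n
N(o, Z) = 8 (N(o, Z) = sqrt(67 - 3) = sqrt(64) = 8)
Q = 162 (Q = 114 + 48 = 162)
H(M) = I*sqrt(106) (H(M) = sqrt(-106) = I*sqrt(106))
N(T(4), 313)/H(Q) = 8/((I*sqrt(106))) = 8*(-I*sqrt(106)/106) = -4*I*sqrt(106)/53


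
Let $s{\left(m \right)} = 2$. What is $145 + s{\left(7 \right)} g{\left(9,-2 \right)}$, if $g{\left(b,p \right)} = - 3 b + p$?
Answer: $87$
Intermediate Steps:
$g{\left(b,p \right)} = p - 3 b$
$145 + s{\left(7 \right)} g{\left(9,-2 \right)} = 145 + 2 \left(-2 - 27\right) = 145 + 2 \left(-29\right) = 145 - 58 = 87$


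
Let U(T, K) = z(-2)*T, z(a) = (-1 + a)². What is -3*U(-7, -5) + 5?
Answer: 194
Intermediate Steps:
U(T, K) = 9*T (U(T, K) = (-1 - 2)²*T = (-3)²*T = 9*T)
-3*U(-7, -5) + 5 = -27*(-7) + 5 = -3*(-63) + 5 = 189 + 5 = 194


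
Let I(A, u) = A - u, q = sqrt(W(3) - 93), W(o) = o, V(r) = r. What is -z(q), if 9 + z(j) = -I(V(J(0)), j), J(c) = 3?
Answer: 12 - 3*I*sqrt(10) ≈ 12.0 - 9.4868*I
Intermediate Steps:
q = 3*I*sqrt(10) (q = sqrt(3 - 93) = sqrt(-90) = 3*I*sqrt(10) ≈ 9.4868*I)
z(j) = -12 + j (z(j) = -9 - (3 - j) = -9 + (-3 + j) = -12 + j)
-z(q) = -(-12 + 3*I*sqrt(10)) = 12 - 3*I*sqrt(10)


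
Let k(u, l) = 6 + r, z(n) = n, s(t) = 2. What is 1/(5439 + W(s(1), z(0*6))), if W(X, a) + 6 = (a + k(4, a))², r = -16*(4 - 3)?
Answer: 1/5533 ≈ 0.00018073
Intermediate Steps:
r = -16 ≈ -16.000
k(u, l) = -10 (k(u, l) = 6 - 16 = -10)
W(X, a) = -6 + (-10 + a)² (W(X, a) = -6 + (a - 10)² = -6 + (-10 + a)²)
1/(5439 + W(s(1), z(0*6))) = 1/(5439 + (-6 + (-10 + 0*6)²)) = 1/(5439 + (-6 + (-10 + 0)²)) = 1/(5439 + (-6 + (-10)²)) = 1/(5439 + (-6 + 100)) = 1/(5439 + 94) = 1/5533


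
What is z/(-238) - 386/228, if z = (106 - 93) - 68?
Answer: -9916/6783 ≈ -1.4619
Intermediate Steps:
z = -55 (z = 13 - 68 = -55)
z/(-238) - 386/228 = -55/(-238) - 386/228 = -55*(-1/238) - 386*1/228 = 55/238 - 193/114 = -9916/6783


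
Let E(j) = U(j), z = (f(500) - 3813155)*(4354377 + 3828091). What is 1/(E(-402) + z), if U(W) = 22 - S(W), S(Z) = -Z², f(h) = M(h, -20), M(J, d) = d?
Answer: -1/31201182254274 ≈ -3.2050e-14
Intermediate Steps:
f(h) = -20
z = -31201182415900 (z = (-20 - 3813155)*(4354377 + 3828091) = -3813175*8182468 = -31201182415900)
U(W) = 22 + W² (U(W) = 22 - (-1)*W² = 22 + W²)
E(j) = 22 + j²
1/(E(-402) + z) = 1/((22 + (-402)²) - 31201182415900) = 1/((22 + 161604) - 31201182415900) = 1/(161626 - 31201182415900) = 1/(-31201182254274) = -1/31201182254274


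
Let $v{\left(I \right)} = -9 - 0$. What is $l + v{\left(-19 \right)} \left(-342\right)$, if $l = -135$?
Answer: $2943$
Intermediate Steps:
$v{\left(I \right)} = -9$ ($v{\left(I \right)} = -9 + 0 = -9$)
$l + v{\left(-19 \right)} \left(-342\right) = -135 - -3078 = -135 + 3078 = 2943$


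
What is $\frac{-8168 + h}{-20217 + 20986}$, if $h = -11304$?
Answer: $- \frac{19472}{769} \approx -25.321$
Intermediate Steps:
$\frac{-8168 + h}{-20217 + 20986} = \frac{-8168 - 11304}{-20217 + 20986} = - \frac{19472}{769}$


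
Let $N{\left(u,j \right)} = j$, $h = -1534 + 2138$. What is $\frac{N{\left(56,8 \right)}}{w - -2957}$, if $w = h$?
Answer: $\frac{8}{3561} \approx 0.0022466$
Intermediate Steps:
$h = 604$
$w = 604$
$\frac{N{\left(56,8 \right)}}{w - -2957} = \frac{8}{604 - -2957} = \frac{8}{604 + 2957} = \frac{8}{3561}$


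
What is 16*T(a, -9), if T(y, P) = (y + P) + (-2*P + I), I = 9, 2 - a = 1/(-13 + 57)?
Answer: 3516/11 ≈ 319.64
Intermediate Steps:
a = 87/44 (a = 2 - 1/(-13 + 57) = 2 - 1/44 = 87/44 ≈ 1.9773)
T(y, P) = 9 + y - P (T(y, P) = (y + P) + (-2*P + 9) = (P + y) + (9 - 2*P) = 9 + y - P)
16*T(a, -9) = 16*(9 + 87/44 - 1*(-9)) = 16*(9 + 87/44 + 9) = 16*(879/44) = 3516/11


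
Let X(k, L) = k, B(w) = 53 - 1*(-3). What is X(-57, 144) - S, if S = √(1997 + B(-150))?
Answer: -57 - √2053 ≈ -102.31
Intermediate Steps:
B(w) = 56 (B(w) = 53 + 3 = 56)
S = √2053 (S = √(1997 + 56) = √2053 ≈ 45.310)
X(-57, 144) - S = -57 - √2053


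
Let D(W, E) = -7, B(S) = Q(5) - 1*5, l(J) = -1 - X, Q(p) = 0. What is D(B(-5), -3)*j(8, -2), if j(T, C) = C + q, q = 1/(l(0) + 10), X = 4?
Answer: 63/5 ≈ 12.600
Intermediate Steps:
l(J) = -5 (l(J) = -1 - 1*4 = -1 - 4 = -5)
B(S) = -5 (B(S) = 0 - 1*5 = 0 - 5 = -5)
q = 1/5 (q = 1/(-5 + 10) = 1/5 ≈ 0.20000)
j(T, C) = 1/5 + C (j(T, C) = C + 1/5 = 1/5 + C)
D(B(-5), -3)*j(8, -2) = -7*(1/5 - 2) = -7*(-9/5) = 63/5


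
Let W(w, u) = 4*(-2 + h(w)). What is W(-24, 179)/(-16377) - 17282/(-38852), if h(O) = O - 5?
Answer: 143922481/318139602 ≈ 0.45239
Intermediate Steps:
h(O) = -5 + O
W(w, u) = -28 + 4*w (W(w, u) = 4*(-2 + (-5 + w)) = 4*(-7 + w) = -28 + 4*w)
W(-24, 179)/(-16377) - 17282/(-38852) = (-28 + 4*(-24))/(-16377) - 17282/(-38852) = (-28 - 96)*(-1/16377) - 17282*(-1/38852) = -124*(-1/16377) + 8641/19426 = 124/16377 + 8641/19426 = 143922481/318139602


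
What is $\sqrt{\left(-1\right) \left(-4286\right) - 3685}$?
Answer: $\sqrt{601} \approx 24.515$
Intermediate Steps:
$\sqrt{\left(-1\right) \left(-4286\right) - 3685} = \sqrt{4286 - 3685} = \sqrt{601}$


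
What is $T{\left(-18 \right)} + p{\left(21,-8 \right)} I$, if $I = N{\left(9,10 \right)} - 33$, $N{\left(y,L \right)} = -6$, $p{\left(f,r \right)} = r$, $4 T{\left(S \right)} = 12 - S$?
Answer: $\frac{639}{2} \approx 319.5$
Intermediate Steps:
$T{\left(S \right)} = 3 - \frac{S}{4}$ ($T{\left(S \right)} = \frac{12 - S}{4} = 3 - \frac{S}{4}$)
$I = -39$ ($I = -6 - 33 = -39$)
$T{\left(-18 \right)} + p{\left(21,-8 \right)} I = \left(3 - - \frac{9}{2}\right) - -312 = \left(3 + \frac{9}{2}\right) + 312 = \frac{15}{2} + 312 = \frac{639}{2}$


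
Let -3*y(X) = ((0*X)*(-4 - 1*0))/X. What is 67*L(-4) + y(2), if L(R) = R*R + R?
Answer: 804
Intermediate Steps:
y(X) = 0 (y(X) = -(0*X)*(-4 - 1*0)/(3*X) = -0*(-4 + 0)/(3*X) = -0*(-4)/(3*X) = -0/X = -⅓*0 = 0)
L(R) = R + R² (L(R) = R² + R = R + R²)
67*L(-4) + y(2) = 67*(-4*(1 - 4)) + 0 = 67*(-4*(-3)) + 0 = 67*12 + 0 = 804 + 0 = 804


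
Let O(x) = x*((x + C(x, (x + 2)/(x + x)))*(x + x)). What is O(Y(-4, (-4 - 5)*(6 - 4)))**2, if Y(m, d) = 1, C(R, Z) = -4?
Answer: 36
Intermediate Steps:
O(x) = 2*x**2*(-4 + x) (O(x) = x*((x - 4)*(x + x)) = x*((-4 + x)*(2*x)) = x*(2*x*(-4 + x)) = 2*x**2*(-4 + x))
O(Y(-4, (-4 - 5)*(6 - 4)))**2 = (2*1**2*(-4 + 1))**2 = (2*1*(-3))**2 = (-6)**2 = 36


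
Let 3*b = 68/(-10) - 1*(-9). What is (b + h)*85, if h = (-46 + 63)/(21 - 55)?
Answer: 119/6 ≈ 19.833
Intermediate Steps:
b = 11/15 (b = (68/(-10) - 1*(-9))/3 = (68*(-⅒) + 9)/3 = (-34/5 + 9)/3 = (⅓)*(11/5) = 11/15 ≈ 0.73333)
h = -½ (h = 17/(-34) = 17*(-1/34) = -½ ≈ -0.50000)
(b + h)*85 = (11/15 - ½)*85 = (7/30)*85 = 119/6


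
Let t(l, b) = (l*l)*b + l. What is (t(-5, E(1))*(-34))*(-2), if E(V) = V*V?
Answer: 1360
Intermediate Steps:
E(V) = V²
t(l, b) = l + b*l² (t(l, b) = l²*b + l = b*l² + l = l + b*l²)
(t(-5, E(1))*(-34))*(-2) = (-5*(1 + 1²*(-5))*(-34))*(-2) = (-5*(1 + 1*(-5))*(-34))*(-2) = (-5*(1 - 5)*(-34))*(-2) = (-5*(-4)*(-34))*(-2) = (20*(-34))*(-2) = -680*(-2) = 1360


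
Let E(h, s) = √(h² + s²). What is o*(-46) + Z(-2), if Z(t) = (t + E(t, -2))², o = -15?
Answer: 702 - 8*√2 ≈ 690.69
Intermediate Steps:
Z(t) = (t + √(4 + t²))² (Z(t) = (t + √(t² + (-2)²))² = (t + √(t² + 4))² = (t + √(4 + t²))²)
o*(-46) + Z(-2) = -15*(-46) + (-2 + √(4 + (-2)²))² = 690 + (-2 + √(4 + 4))² = 690 + (-2 + √8)² = 690 + (-2 + 2*√2)²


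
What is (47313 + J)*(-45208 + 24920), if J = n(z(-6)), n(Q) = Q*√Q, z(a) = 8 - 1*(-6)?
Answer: -959886144 - 284032*√14 ≈ -9.6095e+8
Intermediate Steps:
z(a) = 14 (z(a) = 8 + 6 = 14)
n(Q) = Q^(3/2)
J = 14*√14 (J = 14^(3/2) = 14*√14 ≈ 52.383)
(47313 + J)*(-45208 + 24920) = (47313 + 14*√14)*(-45208 + 24920) = (47313 + 14*√14)*(-20288) = -959886144 - 284032*√14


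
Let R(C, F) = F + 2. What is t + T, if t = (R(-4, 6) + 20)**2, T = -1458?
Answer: -674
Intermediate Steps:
R(C, F) = 2 + F
t = 784 (t = ((2 + 6) + 20)**2 = (8 + 20)**2 = 28**2 = 784)
t + T = 784 - 1458 = -674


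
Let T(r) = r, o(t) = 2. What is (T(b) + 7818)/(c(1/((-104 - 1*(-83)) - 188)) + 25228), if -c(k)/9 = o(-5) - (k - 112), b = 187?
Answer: 1673045/5058209 ≈ 0.33076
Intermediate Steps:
c(k) = -1026 + 9*k (c(k) = -9*(2 - (k - 112)) = -9*(2 - (-112 + k)) = -9*(2 + (112 - k)) = -9*(114 - k) = -1026 + 9*k)
(T(b) + 7818)/(c(1/((-104 - 1*(-83)) - 188)) + 25228) = (187 + 7818)/((-1026 + 9/((-104 - 1*(-83)) - 188)) + 25228) = 8005/((-1026 + 9/((-104 + 83) - 188)) + 25228) = 8005/((-1026 + 9/(-21 - 188)) + 25228) = 8005/((-1026 + 9/(-209)) + 25228) = 8005/((-1026 + 9*(-1/209)) + 25228) = 8005/((-1026 - 9/209) + 25228) = 8005/(-214443/209 + 25228) = 8005/(5058209/209) = 8005*(209/5058209) = 1673045/5058209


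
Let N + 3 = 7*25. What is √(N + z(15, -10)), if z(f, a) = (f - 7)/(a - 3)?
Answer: 2*√7241/13 ≈ 13.091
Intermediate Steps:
z(f, a) = (-7 + f)/(-3 + a)
N = 172 (N = -3 + 7*25 = -3 + 175 = 172)
√(N + z(15, -10)) = √(172 + (-7 + 15)/(-3 - 10)) = √(172 + 8/(-13)) = √(172 - 1/13*8) = √(172 - 8/13) = √(2228/13) = 2*√7241/13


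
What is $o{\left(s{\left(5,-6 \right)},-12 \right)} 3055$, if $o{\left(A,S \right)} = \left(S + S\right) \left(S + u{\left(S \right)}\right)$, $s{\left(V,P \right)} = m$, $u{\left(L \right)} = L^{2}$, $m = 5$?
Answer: $-9678240$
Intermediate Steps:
$s{\left(V,P \right)} = 5$
$o{\left(A,S \right)} = 2 S \left(S + S^{2}\right)$ ($o{\left(A,S \right)} = \left(S + S\right) \left(S + S^{2}\right) = 2 S \left(S + S^{2}\right)$)
$o{\left(s{\left(5,-6 \right)},-12 \right)} 3055 = 2 \left(-12\right)^{2} \left(1 - 12\right) 3055 = 2 \cdot 144 \left(-11\right) 3055 = \left(-3168\right) 3055 = -9678240$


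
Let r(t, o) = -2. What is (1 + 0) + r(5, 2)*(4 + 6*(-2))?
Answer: 17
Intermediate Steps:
(1 + 0) + r(5, 2)*(4 + 6*(-2)) = (1 + 0) - 2*(4 + 6*(-2)) = 1 - 2*(4 - 12) = 1 - 2*(-8) = 1 + 16 = 17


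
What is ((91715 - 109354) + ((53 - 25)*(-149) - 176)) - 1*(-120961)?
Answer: 98974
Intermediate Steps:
((91715 - 109354) + ((53 - 25)*(-149) - 176)) - 1*(-120961) = (-17639 + (28*(-149) - 176)) + 120961 = (-17639 + (-4172 - 176)) + 120961 = (-17639 - 4348) + 120961 = -21987 + 120961 = 98974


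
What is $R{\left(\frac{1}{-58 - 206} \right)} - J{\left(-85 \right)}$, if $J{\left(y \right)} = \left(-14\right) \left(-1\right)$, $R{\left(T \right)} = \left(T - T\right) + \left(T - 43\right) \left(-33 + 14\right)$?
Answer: $\frac{212011}{264} \approx 803.07$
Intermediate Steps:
$R{\left(T \right)} = 817 - 19 T$ ($R{\left(T \right)} = 0 + \left(-43 + T\right) \left(-19\right) = 0 - \left(-817 + 19 T\right) = 817 - 19 T$)
$J{\left(y \right)} = 14$
$R{\left(\frac{1}{-58 - 206} \right)} - J{\left(-85 \right)} = \left(817 - \frac{19}{-58 - 206}\right) - 14 = \left(817 - \frac{19}{-264}\right) - 14 = \left(817 - - \frac{19}{264}\right) - 14 = \left(817 + \frac{19}{264}\right) - 14 = \frac{215707}{264} - 14 = \frac{212011}{264}$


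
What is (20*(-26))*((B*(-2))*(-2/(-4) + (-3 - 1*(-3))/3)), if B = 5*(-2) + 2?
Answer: -4160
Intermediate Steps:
B = -8 (B = -10 + 2 = -8)
(20*(-26))*((B*(-2))*(-2/(-4) + (-3 - 1*(-3))/3)) = (20*(-26))*((-8*(-2))*(-2/(-4) + (-3 - 1*(-3))/3)) = -8320*(-2*(-¼) + (-3 + 3)*(⅓)) = -8320*(½ + 0*(⅓)) = -8320*(½ + 0) = -8320/2 = -520*8 = -4160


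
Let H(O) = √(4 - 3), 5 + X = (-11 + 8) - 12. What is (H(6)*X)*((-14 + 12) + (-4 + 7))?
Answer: -20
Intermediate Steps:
X = -20 (X = -5 + ((-11 + 8) - 12) = -5 + (-3 - 12) = -5 - 15 = -20)
H(O) = 1 (H(O) = √1 = 1)
(H(6)*X)*((-14 + 12) + (-4 + 7)) = (1*(-20))*((-14 + 12) + (-4 + 7)) = -20*(-2 + 3) = -20*1 = -20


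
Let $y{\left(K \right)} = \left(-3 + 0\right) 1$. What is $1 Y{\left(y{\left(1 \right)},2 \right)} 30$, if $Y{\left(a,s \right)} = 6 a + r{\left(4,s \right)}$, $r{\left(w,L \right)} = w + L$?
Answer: $-360$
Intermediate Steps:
$y{\left(K \right)} = -3$ ($y{\left(K \right)} = \left(-3\right) 1 = -3$)
$r{\left(w,L \right)} = L + w$
$Y{\left(a,s \right)} = 4 + s + 6 a$ ($Y{\left(a,s \right)} = 6 a + \left(s + 4\right) = 6 a + \left(4 + s\right) = 4 + s + 6 a$)
$1 Y{\left(y{\left(1 \right)},2 \right)} 30 = 1 \left(4 + 2 + 6 \left(-3\right)\right) 30 = 1 \left(4 + 2 - 18\right) 30 = 1 \left(-12\right) 30 = \left(-12\right) 30 = -360$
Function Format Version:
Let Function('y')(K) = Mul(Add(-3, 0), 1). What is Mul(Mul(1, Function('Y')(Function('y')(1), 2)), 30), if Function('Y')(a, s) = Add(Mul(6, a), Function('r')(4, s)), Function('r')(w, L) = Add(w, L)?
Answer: -360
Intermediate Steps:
Function('y')(K) = -3 (Function('y')(K) = Mul(-3, 1) = -3)
Function('r')(w, L) = Add(L, w)
Function('Y')(a, s) = Add(4, s, Mul(6, a)) (Function('Y')(a, s) = Add(Mul(6, a), Add(s, 4)) = Add(Mul(6, a), Add(4, s)) = Add(4, s, Mul(6, a)))
Mul(Mul(1, Function('Y')(Function('y')(1), 2)), 30) = Mul(Mul(1, Add(4, 2, Mul(6, -3))), 30) = Mul(Mul(1, Add(4, 2, -18)), 30) = Mul(Mul(1, -12), 30) = Mul(-12, 30) = -360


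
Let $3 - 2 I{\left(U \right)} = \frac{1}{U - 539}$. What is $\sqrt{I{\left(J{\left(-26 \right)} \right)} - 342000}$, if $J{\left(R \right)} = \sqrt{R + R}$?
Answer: $\sqrt{\frac{184337191 - 683997 i \sqrt{13}}{-539 + 2 i \sqrt{13}}} \approx 7.0 \cdot 10^{-9} + 584.81 i$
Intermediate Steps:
$J{\left(R \right)} = \sqrt{2} \sqrt{R}$ ($J{\left(R \right)} = \sqrt{2 R} = \sqrt{2} \sqrt{R}$)
$I{\left(U \right)} = \frac{3}{2} - \frac{1}{2 \left(-539 + U\right)}$ ($I{\left(U \right)} = \frac{3}{2} - \frac{1}{2 \left(U - 539\right)} = \frac{3}{2} - \frac{1}{2 \left(-539 + U\right)}$)
$\sqrt{I{\left(J{\left(-26 \right)} \right)} - 342000} = \sqrt{\frac{-1618 + 3 \sqrt{2} \sqrt{-26}}{2 \left(-539 + \sqrt{2} \sqrt{-26}\right)} - 342000} = \sqrt{\frac{-1618 + 3 \sqrt{2} i \sqrt{26}}{2 \left(-539 + \sqrt{2} i \sqrt{26}\right)} - 342000} = \sqrt{\frac{-1618 + 3 \cdot 2 i \sqrt{13}}{2 \left(-539 + 2 i \sqrt{13}\right)} - 342000} = \sqrt{\frac{-1618 + 6 i \sqrt{13}}{2 \left(-539 + 2 i \sqrt{13}\right)} - 342000} = \sqrt{-342000 + \frac{-1618 + 6 i \sqrt{13}}{2 \left(-539 + 2 i \sqrt{13}\right)}}$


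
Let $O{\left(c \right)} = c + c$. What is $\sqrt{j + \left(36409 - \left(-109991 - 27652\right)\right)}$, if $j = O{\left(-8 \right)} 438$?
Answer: $2 \sqrt{41761} \approx 408.71$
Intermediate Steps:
$O{\left(c \right)} = 2 c$
$j = -7008$ ($j = 2 \left(-8\right) 438 = \left(-16\right) 438 = -7008$)
$\sqrt{j + \left(36409 - \left(-109991 - 27652\right)\right)} = \sqrt{-7008 + \left(36409 - \left(-109991 - 27652\right)\right)} = \sqrt{-7008 + \left(36409 - -137643\right)} = \sqrt{-7008 + \left(36409 + 137643\right)} = \sqrt{-7008 + 174052} = \sqrt{167044} = 2 \sqrt{41761}$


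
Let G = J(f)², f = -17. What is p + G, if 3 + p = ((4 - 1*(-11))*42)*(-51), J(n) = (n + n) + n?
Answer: -29532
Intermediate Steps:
J(n) = 3*n (J(n) = 2*n + n = 3*n)
G = 2601 (G = (3*(-17))² = (-51)² = 2601)
p = -32133 (p = -3 + ((4 - 1*(-11))*42)*(-51) = -3 + ((4 + 11)*42)*(-51) = -3 + (15*42)*(-51) = -3 + 630*(-51) = -3 - 32130 = -32133)
p + G = -32133 + 2601 = -29532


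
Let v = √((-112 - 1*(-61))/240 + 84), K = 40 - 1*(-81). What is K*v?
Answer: 121*√33515/20 ≈ 1107.6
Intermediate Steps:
K = 121 (K = 40 + 81 = 121)
v = √33515/20 (v = √((-112 + 61)*(1/240) + 84) = √(-51*1/240 + 84) = √(-17/80 + 84) = √(6703/80) = √33515/20 ≈ 9.1535)
K*v = 121*(√33515/20) = 121*√33515/20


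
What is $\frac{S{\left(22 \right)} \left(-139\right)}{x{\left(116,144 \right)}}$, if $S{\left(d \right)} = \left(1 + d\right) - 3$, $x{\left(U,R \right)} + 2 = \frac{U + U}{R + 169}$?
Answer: $\frac{435070}{197} \approx 2208.5$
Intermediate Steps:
$x{\left(U,R \right)} = -2 + \frac{2 U}{169 + R}$ ($x{\left(U,R \right)} = -2 + \frac{U + U}{R + 169} = -2 + \frac{2 U}{169 + R}$)
$S{\left(d \right)} = -2 + d$
$\frac{S{\left(22 \right)} \left(-139\right)}{x{\left(116,144 \right)}} = \frac{\left(-2 + 22\right) \left(-139\right)}{2 \frac{1}{169 + 144} \left(-169 + 116 - 144\right)} = \frac{20 \left(-139\right)}{2 \cdot \frac{1}{313} \left(-169 + 116 - 144\right)} = - \frac{2780}{2 \cdot \frac{1}{313} \left(-197\right)} = - \frac{2780}{- \frac{394}{313}} = \left(-2780\right) \left(- \frac{313}{394}\right) = \frac{435070}{197}$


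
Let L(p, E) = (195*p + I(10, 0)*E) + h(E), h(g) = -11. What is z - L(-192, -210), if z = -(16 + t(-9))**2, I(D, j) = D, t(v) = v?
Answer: 39502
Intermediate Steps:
z = -49 (z = -(16 - 9)**2 = -1*7**2 = -1*49 = -49)
L(p, E) = -11 + 10*E + 195*p (L(p, E) = (195*p + 10*E) - 11 = (10*E + 195*p) - 11 = -11 + 10*E + 195*p)
z - L(-192, -210) = -49 - (-11 + 10*(-210) + 195*(-192)) = -49 - (-11 - 2100 - 37440) = -49 - 1*(-39551) = -49 + 39551 = 39502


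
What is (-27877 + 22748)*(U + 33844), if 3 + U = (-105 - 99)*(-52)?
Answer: -227978921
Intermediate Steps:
U = 10605 (U = -3 + (-105 - 99)*(-52) = -3 - 204*(-52) = -3 + 10608 = 10605)
(-27877 + 22748)*(U + 33844) = (-27877 + 22748)*(10605 + 33844) = -5129*44449 = -227978921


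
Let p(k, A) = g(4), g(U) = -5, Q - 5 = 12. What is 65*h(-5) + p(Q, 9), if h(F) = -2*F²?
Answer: -3255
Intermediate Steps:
Q = 17 (Q = 5 + 12 = 17)
p(k, A) = -5
65*h(-5) + p(Q, 9) = 65*(-2*(-5)²) - 5 = 65*(-2*25) - 5 = 65*(-50) - 5 = -3250 - 5 = -3255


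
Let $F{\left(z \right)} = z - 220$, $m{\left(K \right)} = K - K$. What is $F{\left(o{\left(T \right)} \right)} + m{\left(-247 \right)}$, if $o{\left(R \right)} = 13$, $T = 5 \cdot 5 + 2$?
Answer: $-207$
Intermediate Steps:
$T = 27$ ($T = 25 + 2 = 27$)
$m{\left(K \right)} = 0$
$F{\left(z \right)} = -220 + z$ ($F{\left(z \right)} = z - 220 = -220 + z$)
$F{\left(o{\left(T \right)} \right)} + m{\left(-247 \right)} = \left(-220 + 13\right) + 0 = -207 + 0 = -207$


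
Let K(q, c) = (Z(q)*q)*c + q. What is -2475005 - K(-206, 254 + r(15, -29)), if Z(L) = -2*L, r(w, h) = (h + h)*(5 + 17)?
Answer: -89213983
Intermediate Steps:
r(w, h) = 44*h (r(w, h) = (2*h)*22 = 44*h)
K(q, c) = q - 2*c*q² (K(q, c) = ((-2*q)*q)*c + q = (-2*q²)*c + q = -2*c*q² + q = q - 2*c*q²)
-2475005 - K(-206, 254 + r(15, -29)) = -2475005 - (-206)*(1 - 2*(254 + 44*(-29))*(-206)) = -2475005 - (-206)*(1 - 2*(254 - 1276)*(-206)) = -2475005 - (-206)*(1 - 2*(-1022)*(-206)) = -2475005 - (-206)*(1 - 421064) = -2475005 - (-206)*(-421063) = -2475005 - 1*86738978 = -2475005 - 86738978 = -89213983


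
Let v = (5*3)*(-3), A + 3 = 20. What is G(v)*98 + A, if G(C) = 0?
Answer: 17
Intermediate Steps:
A = 17 (A = -3 + 20 = 17)
v = -45 (v = 15*(-3) = -45)
G(v)*98 + A = 0*98 + 17 = 0 + 17 = 17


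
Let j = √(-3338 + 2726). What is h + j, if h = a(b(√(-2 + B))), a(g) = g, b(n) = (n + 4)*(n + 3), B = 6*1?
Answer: 30 + 6*I*√17 ≈ 30.0 + 24.739*I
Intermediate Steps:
B = 6
j = 6*I*√17 (j = √(-612) = 6*I*√17 ≈ 24.739*I)
b(n) = (3 + n)*(4 + n) (b(n) = (4 + n)*(3 + n) = (3 + n)*(4 + n))
h = 30 (h = 12 + (√(-2 + 6))² + 7*√(-2 + 6) = 12 + (√4)² + 7*√4 = 12 + 2² + 7*2 = 12 + 4 + 14 = 30)
h + j = 30 + 6*I*√17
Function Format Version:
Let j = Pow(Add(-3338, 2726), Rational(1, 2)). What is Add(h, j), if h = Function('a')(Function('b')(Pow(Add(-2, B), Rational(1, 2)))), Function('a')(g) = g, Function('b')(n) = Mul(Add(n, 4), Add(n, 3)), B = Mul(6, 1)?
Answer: Add(30, Mul(6, I, Pow(17, Rational(1, 2)))) ≈ Add(30.000, Mul(24.739, I))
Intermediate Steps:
B = 6
j = Mul(6, I, Pow(17, Rational(1, 2))) (j = Pow(-612, Rational(1, 2)) = Mul(6, I, Pow(17, Rational(1, 2))) ≈ Mul(24.739, I))
Function('b')(n) = Mul(Add(3, n), Add(4, n)) (Function('b')(n) = Mul(Add(4, n), Add(3, n)) = Mul(Add(3, n), Add(4, n)))
h = 30 (h = Add(12, Pow(Pow(Add(-2, 6), Rational(1, 2)), 2), Mul(7, Pow(Add(-2, 6), Rational(1, 2)))) = Add(12, Pow(Pow(4, Rational(1, 2)), 2), Mul(7, Pow(4, Rational(1, 2)))) = Add(12, Pow(2, 2), Mul(7, 2)) = Add(12, 4, 14) = 30)
Add(h, j) = Add(30, Mul(6, I, Pow(17, Rational(1, 2))))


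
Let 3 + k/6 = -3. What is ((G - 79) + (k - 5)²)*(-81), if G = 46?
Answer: -133488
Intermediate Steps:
k = -36 (k = -18 + 6*(-3) = -18 - 18 = -36)
((G - 79) + (k - 5)²)*(-81) = ((46 - 79) + (-36 - 5)²)*(-81) = (-33 + (-41)²)*(-81) = (-33 + 1681)*(-81) = 1648*(-81) = -133488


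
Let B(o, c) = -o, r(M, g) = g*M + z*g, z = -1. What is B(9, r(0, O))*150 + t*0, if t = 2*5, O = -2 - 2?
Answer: -1350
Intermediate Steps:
O = -4
r(M, g) = -g + M*g (r(M, g) = g*M - g = M*g - g = -g + M*g)
t = 10
B(9, r(0, O))*150 + t*0 = -1*9*150 + 10*0 = -9*150 + 0 = -1350 + 0 = -1350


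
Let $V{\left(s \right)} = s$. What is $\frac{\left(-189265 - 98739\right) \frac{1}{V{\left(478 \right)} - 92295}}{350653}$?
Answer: $\frac{288004}{32195906501} \approx 8.9454 \cdot 10^{-6}$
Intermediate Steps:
$\frac{\left(-189265 - 98739\right) \frac{1}{V{\left(478 \right)} - 92295}}{350653} = \frac{\left(-189265 - 98739\right) \frac{1}{478 - 92295}}{350653} = - \frac{288004}{478 - 92295} \cdot \frac{1}{350653} = - \frac{288004}{-91817} \cdot \frac{1}{350653} = \left(-288004\right) \left(- \frac{1}{91817}\right) \frac{1}{350653} = \frac{288004}{91817} \cdot \frac{1}{350653} = \frac{288004}{32195906501}$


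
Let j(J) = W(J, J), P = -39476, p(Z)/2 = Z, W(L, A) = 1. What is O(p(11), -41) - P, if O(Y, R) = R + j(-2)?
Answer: 39436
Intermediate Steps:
p(Z) = 2*Z
j(J) = 1
O(Y, R) = 1 + R (O(Y, R) = R + 1 = 1 + R)
O(p(11), -41) - P = (1 - 41) - 1*(-39476) = -40 + 39476 = 39436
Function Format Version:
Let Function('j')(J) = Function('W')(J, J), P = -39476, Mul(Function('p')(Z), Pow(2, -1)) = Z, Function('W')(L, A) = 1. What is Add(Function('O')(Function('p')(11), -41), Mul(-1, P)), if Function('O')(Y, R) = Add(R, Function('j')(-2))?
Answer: 39436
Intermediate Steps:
Function('p')(Z) = Mul(2, Z)
Function('j')(J) = 1
Function('O')(Y, R) = Add(1, R) (Function('O')(Y, R) = Add(R, 1) = Add(1, R))
Add(Function('O')(Function('p')(11), -41), Mul(-1, P)) = Add(Add(1, -41), Mul(-1, -39476)) = Add(-40, 39476) = 39436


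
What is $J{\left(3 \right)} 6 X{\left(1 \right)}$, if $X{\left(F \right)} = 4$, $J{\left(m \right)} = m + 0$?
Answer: $72$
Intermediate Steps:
$J{\left(m \right)} = m$
$J{\left(3 \right)} 6 X{\left(1 \right)} = 3 \cdot 6 \cdot 4 = 18 \cdot 4 = 72$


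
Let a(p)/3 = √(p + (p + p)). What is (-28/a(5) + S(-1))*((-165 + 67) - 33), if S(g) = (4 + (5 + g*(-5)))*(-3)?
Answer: 5502 + 3668*√15/45 ≈ 5817.7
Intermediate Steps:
S(g) = -27 + 15*g (S(g) = (4 + (5 - 5*g))*(-3) = (9 - 5*g)*(-3) = -27 + 15*g)
a(p) = 3*√3*√p (a(p) = 3*√(p + (p + p)) = 3*√(p + 2*p) = 3*√(3*p) = 3*(√3*√p) = 3*√3*√p)
(-28/a(5) + S(-1))*((-165 + 67) - 33) = (-28*√15/45 + (-27 + 15*(-1)))*((-165 + 67) - 33) = (-28*√15/45 + (-27 - 15))*(-98 - 33) = (-28*√15/45 - 42)*(-131) = (-42 - 28*√15/45)*(-131) = 5502 + 3668*√15/45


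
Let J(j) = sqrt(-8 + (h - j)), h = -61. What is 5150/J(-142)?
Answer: 5150*sqrt(73)/73 ≈ 602.76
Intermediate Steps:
J(j) = sqrt(-69 - j) (J(j) = sqrt(-8 + (-61 - j)) = sqrt(-69 - j))
5150/J(-142) = 5150/(sqrt(-69 - 1*(-142))) = 5150/(sqrt(-69 + 142)) = 5150/(sqrt(73)) = 5150*(sqrt(73)/73) = 5150*sqrt(73)/73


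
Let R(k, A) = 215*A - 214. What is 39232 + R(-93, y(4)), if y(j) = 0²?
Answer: 39018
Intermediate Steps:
y(j) = 0
R(k, A) = -214 + 215*A
39232 + R(-93, y(4)) = 39232 + (-214 + 215*0) = 39232 + (-214 + 0) = 39232 - 214 = 39018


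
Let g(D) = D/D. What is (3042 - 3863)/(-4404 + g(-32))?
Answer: 821/4403 ≈ 0.18646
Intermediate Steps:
g(D) = 1
(3042 - 3863)/(-4404 + g(-32)) = (3042 - 3863)/(-4404 + 1) = -821/(-4403) = -821*(-1/4403) = 821/4403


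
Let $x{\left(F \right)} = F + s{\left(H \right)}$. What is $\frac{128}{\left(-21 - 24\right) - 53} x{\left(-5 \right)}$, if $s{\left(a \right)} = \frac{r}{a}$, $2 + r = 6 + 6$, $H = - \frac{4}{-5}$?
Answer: $- \frac{480}{49} \approx -9.7959$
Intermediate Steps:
$H = \frac{4}{5}$ ($H = \left(-4\right) \left(- \frac{1}{5}\right) = \frac{4}{5} \approx 0.8$)
$r = 10$ ($r = -2 + \left(6 + 6\right) = -2 + 12 = 10$)
$s{\left(a \right)} = \frac{10}{a}$
$x{\left(F \right)} = \frac{25}{2} + F$ ($x{\left(F \right)} = F + \frac{10}{\frac{4}{5}} = F + 10 \cdot \frac{5}{4} = F + \frac{25}{2} = \frac{25}{2} + F$)
$\frac{128}{\left(-21 - 24\right) - 53} x{\left(-5 \right)} = \frac{128}{\left(-21 - 24\right) - 53} \left(\frac{25}{2} - 5\right) = \frac{128}{-45 - 53} \cdot \frac{15}{2} = \frac{128}{-98} \cdot \frac{15}{2} = 128 \left(- \frac{1}{98}\right) \frac{15}{2} = \left(- \frac{64}{49}\right) \frac{15}{2} = - \frac{480}{49}$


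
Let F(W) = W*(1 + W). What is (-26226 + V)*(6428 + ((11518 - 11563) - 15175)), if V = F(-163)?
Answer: -1582560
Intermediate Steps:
V = 26406 (V = -163*(1 - 163) = -163*(-162) = 26406)
(-26226 + V)*(6428 + ((11518 - 11563) - 15175)) = (-26226 + 26406)*(6428 + ((11518 - 11563) - 15175)) = 180*(6428 + (-45 - 15175)) = 180*(6428 - 15220) = 180*(-8792) = -1582560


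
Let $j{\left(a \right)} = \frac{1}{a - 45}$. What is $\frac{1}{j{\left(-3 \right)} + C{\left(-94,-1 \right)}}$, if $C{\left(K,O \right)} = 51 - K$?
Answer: $\frac{48}{6959} \approx 0.0068975$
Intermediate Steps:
$j{\left(a \right)} = \frac{1}{-45 + a}$ ($j{\left(a \right)} = \frac{1}{a - 45} = \frac{1}{-45 + a}$)
$\frac{1}{j{\left(-3 \right)} + C{\left(-94,-1 \right)}} = \frac{1}{\frac{1}{-45 - 3} + \left(51 - -94\right)} = \frac{1}{\frac{1}{-48} + \left(51 + 94\right)} = \frac{1}{- \frac{1}{48} + 145} = \frac{1}{\frac{6959}{48}} = \frac{48}{6959}$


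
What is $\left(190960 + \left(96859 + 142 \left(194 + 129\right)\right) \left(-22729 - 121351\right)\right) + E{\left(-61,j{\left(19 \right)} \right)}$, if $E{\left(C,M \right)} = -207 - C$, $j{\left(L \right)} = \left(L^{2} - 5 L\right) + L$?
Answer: $-20563627186$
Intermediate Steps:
$j{\left(L \right)} = L^{2} - 4 L$
$\left(190960 + \left(96859 + 142 \left(194 + 129\right)\right) \left(-22729 - 121351\right)\right) + E{\left(-61,j{\left(19 \right)} \right)} = \left(190960 + \left(96859 + 142 \left(194 + 129\right)\right) \left(-22729 - 121351\right)\right) - 146 = \left(190960 + \left(96859 + 142 \cdot 323\right) \left(-144080\right)\right) + \left(-207 + 61\right) = \left(190960 + \left(96859 + 45866\right) \left(-144080\right)\right) - 146 = \left(190960 + 142725 \left(-144080\right)\right) - 146 = \left(190960 - 20563818000\right) - 146 = -20563627040 - 146 = -20563627186$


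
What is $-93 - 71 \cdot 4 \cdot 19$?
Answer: $-5489$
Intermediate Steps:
$-93 - 71 \cdot 4 \cdot 19 = -93 - 5396 = -5489$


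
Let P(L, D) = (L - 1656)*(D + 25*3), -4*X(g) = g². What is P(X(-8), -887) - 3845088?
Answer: -2487424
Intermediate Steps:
X(g) = -g²/4
P(L, D) = (-1656 + L)*(75 + D) (P(L, D) = (-1656 + L)*(D + 75) = (-1656 + L)*(75 + D))
P(X(-8), -887) - 3845088 = (-124200 - 1656*(-887) + 75*(-¼*(-8)²) - (-887)*(-8)²/4) - 3845088 = (-124200 + 1468872 + 75*(-¼*64) - (-887)*64/4) - 3845088 = (-124200 + 1468872 + 75*(-16) - 887*(-16)) - 3845088 = (-124200 + 1468872 - 1200 + 14192) - 3845088 = 1357664 - 3845088 = -2487424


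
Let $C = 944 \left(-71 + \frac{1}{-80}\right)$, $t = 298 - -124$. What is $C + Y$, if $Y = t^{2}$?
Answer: $\frac{555241}{5} \approx 1.1105 \cdot 10^{5}$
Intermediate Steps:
$t = 422$ ($t = 298 + 124 = 422$)
$Y = 178084$ ($Y = 422^{2} = 178084$)
$C = - \frac{335179}{5}$ ($C = 944 \left(-71 - \frac{1}{80}\right) = 944 \left(- \frac{5681}{80}\right) = - \frac{335179}{5} \approx -67036.0$)
$C + Y = - \frac{335179}{5} + 178084 = \frac{555241}{5}$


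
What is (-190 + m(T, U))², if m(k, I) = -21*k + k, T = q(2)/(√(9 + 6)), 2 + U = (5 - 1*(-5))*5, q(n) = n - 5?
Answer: 36340 - 1520*√15 ≈ 30453.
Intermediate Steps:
q(n) = -5 + n
U = 48 (U = -2 + (5 - 1*(-5))*5 = -2 + (5 + 5)*5 = -2 + 10*5 = -2 + 50 = 48)
T = -√15/5 (T = (-5 + 2)/(√(9 + 6)) = -3*√15/15 = -√15/5 ≈ -0.77460)
m(k, I) = -20*k
(-190 + m(T, U))² = (-190 - (-4)*√15)² = (-190 + 4*√15)²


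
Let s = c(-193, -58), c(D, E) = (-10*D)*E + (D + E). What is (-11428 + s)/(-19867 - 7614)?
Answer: 123619/27481 ≈ 4.4983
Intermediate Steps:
c(D, E) = D + E - 10*D*E (c(D, E) = -10*D*E + (D + E) = D + E - 10*D*E)
s = -112191 (s = -193 - 58 - 10*(-193)*(-58) = -193 - 58 - 111940 = -112191)
(-11428 + s)/(-19867 - 7614) = (-11428 - 112191)/(-19867 - 7614) = -123619/(-27481) = -123619*(-1/27481) = 123619/27481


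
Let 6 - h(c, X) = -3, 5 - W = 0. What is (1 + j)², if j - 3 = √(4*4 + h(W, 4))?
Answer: 81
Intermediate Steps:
W = 5 (W = 5 - 1*0 = 5 + 0 = 5)
h(c, X) = 9 (h(c, X) = 6 - 1*(-3) = 6 + 3 = 9)
j = 8 (j = 3 + √(4*4 + 9) = 3 + √(16 + 9) = 3 + √25 = 3 + 5 = 8)
(1 + j)² = (1 + 8)² = 9² = 81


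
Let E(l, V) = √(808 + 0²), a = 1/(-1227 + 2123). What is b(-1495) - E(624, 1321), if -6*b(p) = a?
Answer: -1/5376 - 2*√202 ≈ -28.426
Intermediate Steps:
a = 1/896 ≈ 0.0011161
b(p) = -1/5376 (b(p) = -⅙*1/896 = -1/5376)
E(l, V) = 2*√202 (E(l, V) = √(808 + 0) = √808 = 2*√202)
b(-1495) - E(624, 1321) = -1/5376 - 2*√202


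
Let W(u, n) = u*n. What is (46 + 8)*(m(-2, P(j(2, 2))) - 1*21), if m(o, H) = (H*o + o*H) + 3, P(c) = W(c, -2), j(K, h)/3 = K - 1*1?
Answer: 324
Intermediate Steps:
j(K, h) = -3 + 3*K (j(K, h) = 3*(K - 1*1) = 3*(K - 1) = 3*(-1 + K) = -3 + 3*K)
W(u, n) = n*u
P(c) = -2*c
m(o, H) = 3 + 2*H*o (m(o, H) = (H*o + H*o) + 3 = 2*H*o + 3 = 3 + 2*H*o)
(46 + 8)*(m(-2, P(j(2, 2))) - 1*21) = (46 + 8)*((3 + 2*(-2*(-3 + 3*2))*(-2)) - 1*21) = 54*((3 + 2*(-2*(-3 + 6))*(-2)) - 21) = 54*((3 + 2*(-2*3)*(-2)) - 21) = 54*((3 + 2*(-6)*(-2)) - 21) = 54*((3 + 24) - 21) = 54*(27 - 21) = 54*6 = 324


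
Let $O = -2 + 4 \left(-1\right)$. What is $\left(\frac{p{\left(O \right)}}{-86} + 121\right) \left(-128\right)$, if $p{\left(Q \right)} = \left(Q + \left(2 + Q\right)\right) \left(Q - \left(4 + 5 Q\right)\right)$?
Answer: $- \frac{678784}{43} \approx -15786.0$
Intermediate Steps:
$O = -6$ ($O = -2 - 4 = -6$)
$p{\left(Q \right)} = \left(-4 - 4 Q\right) \left(2 + 2 Q\right)$ ($p{\left(Q \right)} = \left(2 + 2 Q\right) \left(Q - \left(4 + 5 Q\right)\right) = \left(2 + 2 Q\right) \left(-4 - 4 Q\right) = \left(-4 - 4 Q\right) \left(2 + 2 Q\right)$)
$\left(\frac{p{\left(O \right)}}{-86} + 121\right) \left(-128\right) = \left(\frac{-8 - -96 - 8 \left(-6\right)^{2}}{-86} + 121\right) \left(-128\right) = \left(\left(-8 + 96 - 288\right) \left(- \frac{1}{86}\right) + 121\right) \left(-128\right) = \left(\left(-200\right) \left(- \frac{1}{86}\right) + 121\right) \left(-128\right) = \left(\frac{100}{43} + 121\right) \left(-128\right) = \frac{5303}{43} \left(-128\right) = - \frac{678784}{43}$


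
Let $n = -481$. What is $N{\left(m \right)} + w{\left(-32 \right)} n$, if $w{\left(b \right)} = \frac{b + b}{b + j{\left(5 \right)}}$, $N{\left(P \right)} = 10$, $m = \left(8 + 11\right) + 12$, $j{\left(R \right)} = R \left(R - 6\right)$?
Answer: $-822$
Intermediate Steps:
$j{\left(R \right)} = R \left(-6 + R\right)$
$m = 31$ ($m = 19 + 12 = 31$)
$w{\left(b \right)} = \frac{2 b}{-5 + b}$ ($w{\left(b \right)} = \frac{b + b}{b + 5 \left(-6 + 5\right)} = \frac{2 b}{b + 5 \left(-1\right)} = \frac{2 b}{b - 5} = \frac{2 b}{-5 + b}$)
$N{\left(m \right)} + w{\left(-32 \right)} n = 10 + 2 \left(-32\right) \frac{1}{-5 - 32} \left(-481\right) = 10 + 2 \left(-32\right) \frac{1}{-37} \left(-481\right) = 10 + 2 \left(-32\right) \left(- \frac{1}{37}\right) \left(-481\right) = 10 + \frac{64}{37} \left(-481\right) = 10 - 832 = -822$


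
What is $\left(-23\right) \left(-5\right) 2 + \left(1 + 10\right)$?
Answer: $241$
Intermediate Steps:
$\left(-23\right) \left(-5\right) 2 + \left(1 + 10\right) = 115 \cdot 2 + 11 = 230 + 11 = 241$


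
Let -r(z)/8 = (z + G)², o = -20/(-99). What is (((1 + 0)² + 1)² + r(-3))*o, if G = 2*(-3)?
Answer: -12880/99 ≈ -130.10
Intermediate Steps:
G = -6
o = 20/99 (o = -20*(-1/99) = 20/99 ≈ 0.20202)
r(z) = -8*(-6 + z)² (r(z) = -8*(z - 6)² = -8*(-6 + z)²)
(((1 + 0)² + 1)² + r(-3))*o = (((1 + 0)² + 1)² - 8*(-6 - 3)²)*(20/99) = ((1² + 1)² - 8*(-9)²)*(20/99) = ((1 + 1)² - 8*81)*(20/99) = (2² - 648)*(20/99) = (4 - 648)*(20/99) = -644*20/99 = -12880/99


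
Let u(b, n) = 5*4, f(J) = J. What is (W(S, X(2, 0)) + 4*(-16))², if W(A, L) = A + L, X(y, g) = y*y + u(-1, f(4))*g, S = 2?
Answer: 3364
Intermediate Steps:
u(b, n) = 20
X(y, g) = y² + 20*g (X(y, g) = y*y + 20*g = y² + 20*g)
(W(S, X(2, 0)) + 4*(-16))² = ((2 + (2² + 20*0)) + 4*(-16))² = ((2 + (4 + 0)) - 64)² = ((2 + 4) - 64)² = (6 - 64)² = (-58)² = 3364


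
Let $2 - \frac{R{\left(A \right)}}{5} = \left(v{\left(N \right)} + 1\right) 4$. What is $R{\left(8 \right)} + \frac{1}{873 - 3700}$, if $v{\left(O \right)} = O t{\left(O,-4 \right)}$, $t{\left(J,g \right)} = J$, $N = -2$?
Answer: $- \frac{254431}{2827} \approx -90.0$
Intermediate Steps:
$v{\left(O \right)} = O^{2}$ ($v{\left(O \right)} = O O = O^{2}$)
$R{\left(A \right)} = -90$ ($R{\left(A \right)} = 10 - 5 \left(\left(-2\right)^{2} + 1\right) 4 = 10 - 5 \left(4 + 1\right) 4 = 10 - 5 \cdot 5 \cdot 4 = 10 - 100 = -90$)
$R{\left(8 \right)} + \frac{1}{873 - 3700} = -90 + \frac{1}{873 - 3700} = -90 + \frac{1}{-2827} = -90 - \frac{1}{2827} = - \frac{254431}{2827}$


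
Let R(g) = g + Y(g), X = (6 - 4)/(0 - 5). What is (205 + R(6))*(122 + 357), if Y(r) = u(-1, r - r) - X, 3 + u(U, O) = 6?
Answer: 513488/5 ≈ 1.0270e+5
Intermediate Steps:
X = -2/5 (X = 2/(-5) = 2*(-1/5) = -2/5 ≈ -0.40000)
u(U, O) = 3 (u(U, O) = -3 + 6 = 3)
Y(r) = 17/5 (Y(r) = 3 - 1*(-2/5) = 3 + 2/5 = 17/5)
R(g) = 17/5 + g (R(g) = g + 17/5 = 17/5 + g)
(205 + R(6))*(122 + 357) = (205 + (17/5 + 6))*(122 + 357) = (205 + 47/5)*479 = (1072/5)*479 = 513488/5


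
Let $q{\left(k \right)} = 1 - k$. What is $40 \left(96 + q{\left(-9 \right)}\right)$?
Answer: $4240$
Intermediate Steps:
$40 \left(96 + q{\left(-9 \right)}\right) = 40 \left(96 + \left(1 - -9\right)\right) = 40 \left(96 + \left(1 + 9\right)\right) = 40 \left(96 + 10\right) = 40 \cdot 106 = 4240$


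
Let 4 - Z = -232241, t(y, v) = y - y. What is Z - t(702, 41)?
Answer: 232245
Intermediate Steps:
t(y, v) = 0
Z = 232245 (Z = 4 - 1*(-232241) = 4 + 232241 = 232245)
Z - t(702, 41) = 232245 - 1*0 = 232245 + 0 = 232245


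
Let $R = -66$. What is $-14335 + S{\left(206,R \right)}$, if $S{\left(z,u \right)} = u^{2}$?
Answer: $-9979$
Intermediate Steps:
$-14335 + S{\left(206,R \right)} = -14335 + \left(-66\right)^{2} = -14335 + 4356 = -9979$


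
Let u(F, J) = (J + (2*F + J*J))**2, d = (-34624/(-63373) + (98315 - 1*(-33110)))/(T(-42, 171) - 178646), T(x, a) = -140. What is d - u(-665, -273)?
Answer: -60256313909351273877/11330205178 ≈ -5.3182e+9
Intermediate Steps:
d = -8328831149/11330205178 (d = (-34624/(-63373) + (98315 - 1*(-33110)))/(-140 - 178646) = (-34624*(-1/63373) + (98315 + 33110))/(-178786) = (34624/63373 + 131425)*(-1/178786) = (8328831149/63373)*(-1/178786) = -8328831149/11330205178 ≈ -0.73510)
u(F, J) = (J + J**2 + 2*F)**2 (u(F, J) = (J + (2*F + J**2))**2 = (J + (J**2 + 2*F))**2 = (J + J**2 + 2*F)**2)
d - u(-665, -273) = -8328831149/11330205178 - (-273 + (-273)**2 + 2*(-665))**2 = -8328831149/11330205178 - (-273 + 74529 - 1330)**2 = -8328831149/11330205178 - 1*72926**2 = -8328831149/11330205178 - 1*5318201476 = -8328831149/11330205178 - 5318201476 = -60256313909351273877/11330205178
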